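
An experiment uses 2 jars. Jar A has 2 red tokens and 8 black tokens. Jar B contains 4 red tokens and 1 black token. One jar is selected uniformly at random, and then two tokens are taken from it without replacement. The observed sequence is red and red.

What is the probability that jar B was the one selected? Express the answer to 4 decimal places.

0.9643

Compute the likelihood of the observed sequence for each case: P(data | jar A) = (2/10)(1/9) = 1/45; P(data | jar B) = (4/5)(3/4) = 3/5.
The prior-weighted likelihoods are 1/2 · 1/45 = 1/90, 1/2 · 3/5 = 3/10; these sum to 14/45.
Hence P(jar B | data) = (3/10) / (14/45) = 27/28.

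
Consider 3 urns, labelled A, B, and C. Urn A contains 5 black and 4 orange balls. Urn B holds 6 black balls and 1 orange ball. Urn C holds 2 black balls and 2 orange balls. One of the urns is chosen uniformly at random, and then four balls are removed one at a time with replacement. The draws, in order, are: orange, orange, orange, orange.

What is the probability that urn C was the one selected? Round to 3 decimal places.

Compute the likelihood of the observed sequence for each case: P(data | urn A) = (4/9)(4/9)(4/9)(4/9) = 0.039018; P(data | urn B) = (1/7)(1/7)(1/7)(1/7) = 0.00041649; P(data | urn C) = (2/4)(2/4)(2/4)(2/4) = 0.0625.
The prior-weighted likelihoods are 1/3 · 0.039018 = 0.013006, 1/3 · 0.00041649 = 0.00013883, 1/3 · 0.0625 = 0.020833; these sum to 0.033978.
By Bayes' rule, P(urn C | data) = (0.020833) / (0.033978) = 0.61314.

0.613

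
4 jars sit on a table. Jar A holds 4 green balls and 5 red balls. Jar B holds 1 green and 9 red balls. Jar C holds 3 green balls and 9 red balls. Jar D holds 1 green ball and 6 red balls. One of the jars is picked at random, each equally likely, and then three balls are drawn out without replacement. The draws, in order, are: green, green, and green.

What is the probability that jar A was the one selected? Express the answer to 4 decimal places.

The likelihood of the observed sequence under each hypothesis: P(data | jar A) = (4/9)(3/8)(2/7) = 0.047619; P(data | jar B) = (1/10)(0/9) = 0; P(data | jar C) = (3/12)(2/11)(1/10) = 0.0045455; P(data | jar D) = (1/7)(0/6) = 0.
Weighting by the prior gives 1/4 · 0.047619 = 0.011905, 1/4 · 0 = 0, 1/4 · 0.0045455 = 0.0011364, 1/4 · 0 = 0; these sum to 0.013041.
Hence P(jar A | data) = (0.011905) / (0.013041) = 0.91286.

0.9129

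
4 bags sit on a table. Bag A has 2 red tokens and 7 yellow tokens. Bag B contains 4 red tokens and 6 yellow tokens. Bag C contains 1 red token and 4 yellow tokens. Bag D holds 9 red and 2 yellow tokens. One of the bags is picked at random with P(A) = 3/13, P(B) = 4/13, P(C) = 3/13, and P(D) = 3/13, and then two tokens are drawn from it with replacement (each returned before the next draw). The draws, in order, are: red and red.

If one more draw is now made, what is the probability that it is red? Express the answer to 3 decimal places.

Under each hypothesis, the probability of the observed sequence is: P(data | bag A) = (2/9)(2/9) = 0.049383; P(data | bag B) = (4/10)(4/10) = 0.16; P(data | bag C) = (1/5)(1/5) = 0.04; P(data | bag D) = (9/11)(9/11) = 0.66942.
The prior-weighted likelihoods are 3/13 · 0.049383 = 0.011396, 4/13 · 0.16 = 0.049231, 3/13 · 0.04 = 0.0092308, 3/13 · 0.66942 = 0.15448; summing to 0.22434.
Dividing through by the total gives posterior P(bag A | data) = 0.050798, P(bag B | data) = 0.21945, P(bag C | data) = 0.041146, P(bag D | data) = 0.68861.
So P(red next | data) = Σ P(red next | H) P(H | data) = (2/9)(0.050798) + (2/5)(0.21945) + (1/5)(0.041146) + (9/11)(0.68861) = 0.6707.

0.671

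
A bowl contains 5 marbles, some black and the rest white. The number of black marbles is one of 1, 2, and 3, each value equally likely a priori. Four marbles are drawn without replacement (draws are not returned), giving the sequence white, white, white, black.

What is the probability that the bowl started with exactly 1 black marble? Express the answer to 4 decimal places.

For each hypothesis, P(data | H) works out to: P(data | r = 1) = (4/5)(3/4)(2/3)(1/2) = 1/5; P(data | r = 2) = (3/5)(2/4)(1/3)(2/2) = 1/10; P(data | r = 3) = (2/5)(1/4)(0/3) = 0.
The prior-weighted likelihoods are 1/3 · 1/5 = 1/15, 1/3 · 1/10 = 1/30, 1/3 · 0 = 0; these sum to 1/10.
Therefore the posterior P(r = 1 | data) = (1/15) / (1/10) = 2/3.

0.6667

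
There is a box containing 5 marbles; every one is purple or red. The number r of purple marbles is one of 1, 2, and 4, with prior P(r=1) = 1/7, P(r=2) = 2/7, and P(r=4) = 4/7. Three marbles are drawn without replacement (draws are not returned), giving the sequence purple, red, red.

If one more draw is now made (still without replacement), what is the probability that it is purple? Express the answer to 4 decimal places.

0.3333

For each hypothesis, P(data | H) works out to: P(data | r = 1) = (1/5)(4/4)(3/3) = 1/5; P(data | r = 2) = (2/5)(3/4)(2/3) = 1/5; P(data | r = 4) = (4/5)(1/4)(0/3) = 0.
The prior-weighted likelihoods are 1/7 · 1/5 = 1/35, 2/7 · 1/5 = 2/35, 4/7 · 0 = 0; these sum to 3/35.
Normalising, the posterior is P(r = 1 | data) = 1/3, P(r = 2 | data) = 2/3, P(r = 4 | data) = 0.
Averaging over the posterior, P(purple next | data) = (0)(1/3) + (1/2)(2/3) = 1/3.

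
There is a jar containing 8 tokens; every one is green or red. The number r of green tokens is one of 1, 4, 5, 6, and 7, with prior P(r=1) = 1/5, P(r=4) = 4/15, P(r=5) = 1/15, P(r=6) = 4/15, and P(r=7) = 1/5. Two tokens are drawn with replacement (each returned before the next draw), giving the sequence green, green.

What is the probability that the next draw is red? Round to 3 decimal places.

0.257

The likelihood of the observed sequence under each hypothesis: P(data | r = 1) = (1/8)(1/8) = 1/64; P(data | r = 4) = (4/8)(4/8) = 1/4; P(data | r = 5) = (5/8)(5/8) = 25/64; P(data | r = 6) = (6/8)(6/8) = 9/16; P(data | r = 7) = (7/8)(7/8) = 49/64.
The prior-weighted likelihoods are 1/5 · 1/64 = 1/320, 4/15 · 1/4 = 1/15, 1/15 · 25/64 = 5/192, 4/15 · 9/16 = 3/20, 1/5 · 49/64 = 49/320; these sum to 383/960.
The posterior is then P(r = 1 | data) = 0.0078329, P(r = 4 | data) = 0.1671, P(r = 5 | data) = 0.065274, P(r = 6 | data) = 0.37598, P(r = 7 | data) = 0.38381.
Averaging over the posterior, P(red next | data) = (7/8)(0.0078329) + (1/2)(0.1671) + (3/8)(0.065274) + (1/4)(0.37598) + (1/8)(0.38381) = 0.25685.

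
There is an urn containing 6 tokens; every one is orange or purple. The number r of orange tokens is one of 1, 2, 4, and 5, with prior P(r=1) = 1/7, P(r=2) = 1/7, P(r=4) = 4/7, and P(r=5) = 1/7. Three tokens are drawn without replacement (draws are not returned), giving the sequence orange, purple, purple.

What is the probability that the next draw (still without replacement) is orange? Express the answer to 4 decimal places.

0.5263

For each hypothesis, P(data | H) works out to: P(data | r = 1) = (1/6)(5/5)(4/4) = 1/6; P(data | r = 2) = (2/6)(4/5)(3/4) = 1/5; P(data | r = 4) = (4/6)(2/5)(1/4) = 1/15; P(data | r = 5) = (5/6)(1/5)(0/4) = 0.
Multiplying each by its prior: 1/7 · 1/6 = 1/42, 1/7 · 1/5 = 1/35, 4/7 · 1/15 = 4/105, 1/7 · 0 = 0; summing to 19/210.
Normalising, the posterior is P(r = 1 | data) = 5/19, P(r = 2 | data) = 6/19, P(r = 4 | data) = 8/19, P(r = 5 | data) = 0.
The predictive probability is P(orange next | data) = (0)(5/19) + (1/3)(6/19) + (1)(8/19) = 10/19.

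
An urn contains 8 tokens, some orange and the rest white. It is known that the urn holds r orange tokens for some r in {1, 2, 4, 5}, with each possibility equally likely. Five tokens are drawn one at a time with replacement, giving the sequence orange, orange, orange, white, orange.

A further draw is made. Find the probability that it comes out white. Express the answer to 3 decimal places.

For each hypothesis, P(data | H) works out to: P(data | r = 1) = (1/8)(1/8)(1/8)(7/8)(1/8) = 0.00021362; P(data | r = 2) = (2/8)(2/8)(2/8)(6/8)(2/8) = 0.0029297; P(data | r = 4) = (4/8)(4/8)(4/8)(4/8)(4/8) = 0.03125; P(data | r = 5) = (5/8)(5/8)(5/8)(3/8)(5/8) = 0.05722.
Multiplying each by its prior: 1/4 · 0.00021362 = 5.3406e-05, 1/4 · 0.0029297 = 0.00073242, 1/4 · 0.03125 = 0.0078125, 1/4 · 0.05722 = 0.014305; with total 0.022903.
The posterior is then P(r = 1 | data) = 0.0023318, P(r = 2 | data) = 0.031979, P(r = 4 | data) = 0.34111, P(r = 5 | data) = 0.62458.
Averaging over the posterior, P(white next | data) = (7/8)(0.0023318) + (3/4)(0.031979) + (1/2)(0.34111) + (3/8)(0.62458) = 0.4308.

0.431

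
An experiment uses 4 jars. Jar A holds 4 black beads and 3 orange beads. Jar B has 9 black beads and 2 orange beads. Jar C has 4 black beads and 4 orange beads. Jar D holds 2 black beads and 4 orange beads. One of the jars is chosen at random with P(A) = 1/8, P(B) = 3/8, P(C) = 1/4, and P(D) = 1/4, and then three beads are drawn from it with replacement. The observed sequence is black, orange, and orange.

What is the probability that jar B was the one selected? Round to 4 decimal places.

0.1108

Under each hypothesis, the probability of the observed sequence is: P(data | jar A) = (4/7)(3/7)(3/7) = 0.10496; P(data | jar B) = (9/11)(2/11)(2/11) = 0.027047; P(data | jar C) = (4/8)(4/8)(4/8) = 0.125; P(data | jar D) = (2/6)(4/6)(4/6) = 0.14815.
The prior-weighted likelihoods are 1/8 · 0.10496 = 0.01312, 3/8 · 0.027047 = 0.010143, 1/4 · 0.125 = 0.03125, 1/4 · 0.14815 = 0.037037; these sum to 0.091549.
Therefore the posterior P(jar B | data) = (0.010143) / (0.091549) = 0.11079.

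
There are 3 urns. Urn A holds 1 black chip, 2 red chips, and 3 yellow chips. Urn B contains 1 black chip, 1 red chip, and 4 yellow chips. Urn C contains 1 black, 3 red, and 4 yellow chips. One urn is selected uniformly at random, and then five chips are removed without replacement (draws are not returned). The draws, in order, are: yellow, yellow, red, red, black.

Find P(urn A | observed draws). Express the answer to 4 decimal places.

0.6087

The likelihood of the observed sequence under each hypothesis: P(data | urn A) = (3/6)(2/5)(2/4)(1/3)(1/2) = 0.016667; P(data | urn B) = (4/6)(3/5)(1/4)(0/3) = 0; P(data | urn C) = (4/8)(3/7)(3/6)(2/5)(1/4) = 0.010714.
The prior-weighted likelihoods are 1/3 · 0.016667 = 0.0055556, 1/3 · 0 = 0, 1/3 · 0.010714 = 0.0035714; with total 0.009127.
Therefore the posterior P(urn A | data) = (0.0055556) / (0.009127) = 0.6087.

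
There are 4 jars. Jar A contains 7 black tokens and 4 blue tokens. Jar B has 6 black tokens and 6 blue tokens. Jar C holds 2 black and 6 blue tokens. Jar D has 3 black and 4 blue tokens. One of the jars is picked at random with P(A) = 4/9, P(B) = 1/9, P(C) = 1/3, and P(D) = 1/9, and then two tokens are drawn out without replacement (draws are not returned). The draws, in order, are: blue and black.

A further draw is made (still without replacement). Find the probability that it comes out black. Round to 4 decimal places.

The likelihood of the observed sequence under each hypothesis: P(data | jar A) = (4/11)(7/10) = 0.25455; P(data | jar B) = (6/12)(6/11) = 0.27273; P(data | jar C) = (6/8)(2/7) = 0.21429; P(data | jar D) = (4/7)(3/6) = 0.28571.
Weighting by the prior gives 4/9 · 0.25455 = 0.11313, 1/9 · 0.27273 = 0.030303, 1/3 · 0.21429 = 0.071429, 1/9 · 0.28571 = 0.031746; with total 0.24661.
Dividing through by the total gives posterior P(jar A | data) = 0.45875, P(jar B | data) = 0.12288, P(jar C | data) = 0.28964, P(jar D | data) = 0.12873.
The predictive probability is P(black next | data) = (2/3)(0.45875) + (1/2)(0.12288) + (1/6)(0.28964) + (2/5)(0.12873) = 0.46704.

0.4670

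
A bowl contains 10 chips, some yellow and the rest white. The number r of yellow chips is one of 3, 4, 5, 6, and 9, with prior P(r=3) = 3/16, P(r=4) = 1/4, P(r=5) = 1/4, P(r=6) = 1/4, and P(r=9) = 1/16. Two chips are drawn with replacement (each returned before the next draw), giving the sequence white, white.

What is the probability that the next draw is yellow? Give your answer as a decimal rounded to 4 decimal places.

Under each hypothesis, the probability of the observed sequence is: P(data | r = 3) = (7/10)(7/10) = 0.49; P(data | r = 4) = (6/10)(6/10) = 0.36; P(data | r = 5) = (5/10)(5/10) = 0.25; P(data | r = 6) = (4/10)(4/10) = 0.16; P(data | r = 9) = (1/10)(1/10) = 0.01.
Multiplying each by its prior: 3/16 · 0.49 = 0.091875, 1/4 · 0.36 = 0.09, 1/4 · 0.25 = 0.0625, 1/4 · 0.16 = 0.04, 1/16 · 0.01 = 0.000625; with total 0.285.
Normalising, the posterior is P(r = 3 | data) = 0.32237, P(r = 4 | data) = 0.31579, P(r = 5 | data) = 0.2193, P(r = 6 | data) = 0.14035, P(r = 9 | data) = 0.002193.
The predictive probability is P(yellow next | data) = (3/10)(0.32237) + (2/5)(0.31579) + (1/2)(0.2193) + (3/5)(0.14035) + (9/10)(0.002193) = 0.41886.

0.4189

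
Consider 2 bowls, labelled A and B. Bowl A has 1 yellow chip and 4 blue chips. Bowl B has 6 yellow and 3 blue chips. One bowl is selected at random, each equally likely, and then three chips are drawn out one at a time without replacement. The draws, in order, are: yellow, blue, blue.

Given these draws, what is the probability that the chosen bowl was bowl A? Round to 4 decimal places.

For each hypothesis, P(data | H) works out to: P(data | bowl A) = (1/5)(4/4)(3/3) = 1/5; P(data | bowl B) = (6/9)(3/8)(2/7) = 1/14.
Multiplying each by its prior: 1/2 · 1/5 = 1/10, 1/2 · 1/14 = 1/28; these sum to 19/140.
Therefore the posterior P(bowl A | data) = (1/10) / (19/140) = 14/19.

0.7368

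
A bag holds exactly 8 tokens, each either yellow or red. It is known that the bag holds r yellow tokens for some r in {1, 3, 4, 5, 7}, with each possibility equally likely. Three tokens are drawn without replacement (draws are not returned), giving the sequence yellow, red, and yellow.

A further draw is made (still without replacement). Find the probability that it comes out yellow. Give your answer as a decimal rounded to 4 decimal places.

0.5733

The likelihood of the observed sequence under each hypothesis: P(data | r = 1) = (1/8)(7/7)(0/6) = 0; P(data | r = 3) = (3/8)(5/7)(2/6) = 5/56; P(data | r = 4) = (4/8)(4/7)(3/6) = 1/7; P(data | r = 5) = (5/8)(3/7)(4/6) = 5/28; P(data | r = 7) = (7/8)(1/7)(6/6) = 1/8.
The prior-weighted likelihoods are 1/5 · 0 = 0, 1/5 · 5/56 = 1/56, 1/5 · 1/7 = 1/35, 1/5 · 5/28 = 1/28, 1/5 · 1/8 = 1/40; summing to 3/28.
Dividing through by the total gives posterior P(r = 1 | data) = 0, P(r = 3 | data) = 1/6, P(r = 4 | data) = 4/15, P(r = 5 | data) = 1/3, P(r = 7 | data) = 7/30.
So P(yellow next | data) = Σ P(yellow next | H) P(H | data) = (1/5)(1/6) + (2/5)(4/15) + (3/5)(1/3) + (1)(7/30) = 43/75.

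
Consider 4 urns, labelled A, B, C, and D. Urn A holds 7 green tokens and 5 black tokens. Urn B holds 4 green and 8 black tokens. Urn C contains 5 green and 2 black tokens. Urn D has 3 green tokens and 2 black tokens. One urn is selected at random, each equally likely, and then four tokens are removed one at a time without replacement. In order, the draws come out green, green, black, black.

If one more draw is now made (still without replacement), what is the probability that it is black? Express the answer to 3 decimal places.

For each hypothesis, P(data | H) works out to: P(data | urn A) = (7/12)(6/11)(5/10)(4/9) = 0.070707; P(data | urn B) = (4/12)(3/11)(8/10)(7/9) = 0.056566; P(data | urn C) = (5/7)(4/6)(2/5)(1/4) = 0.047619; P(data | urn D) = (3/5)(2/4)(2/3)(1/2) = 0.1.
Multiplying each by its prior: 1/4 · 0.070707 = 0.017677, 1/4 · 0.056566 = 0.014141, 1/4 · 0.047619 = 0.011905, 1/4 · 0.1 = 0.025; with total 0.068723.
The posterior is then P(urn A | data) = 0.25722, P(urn B | data) = 0.20577, P(urn C | data) = 0.17323, P(urn D | data) = 0.36378.
The predictive probability is P(black next | data) = (3/8)(0.25722) + (3/4)(0.20577) + (0)(0.17323) + (0)(0.36378) = 0.25079.

0.251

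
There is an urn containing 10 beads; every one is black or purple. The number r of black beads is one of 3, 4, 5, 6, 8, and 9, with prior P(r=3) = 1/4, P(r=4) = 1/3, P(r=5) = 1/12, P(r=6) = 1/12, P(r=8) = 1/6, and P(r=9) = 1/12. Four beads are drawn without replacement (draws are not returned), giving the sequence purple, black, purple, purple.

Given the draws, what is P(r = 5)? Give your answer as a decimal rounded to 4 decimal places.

Compute the likelihood of the observed sequence for each case: P(data | r = 3) = (7/10)(3/9)(6/8)(5/7) = 0.125; P(data | r = 4) = (6/10)(4/9)(5/8)(4/7) = 0.095238; P(data | r = 5) = (5/10)(5/9)(4/8)(3/7) = 0.059524; P(data | r = 6) = (4/10)(6/9)(3/8)(2/7) = 0.028571; P(data | r = 8) = (2/10)(8/9)(1/8)(0/7) = 0; P(data | r = 9) = (1/10)(9/9)(0/8) = 0.
Multiplying each by its prior: 1/4 · 0.125 = 0.03125, 1/3 · 0.095238 = 0.031746, 1/12 · 0.059524 = 0.0049603, 1/12 · 0.028571 = 0.002381, 1/6 · 0 = 0, 1/12 · 0 = 0; summing to 0.070337.
Hence P(r = 5 | data) = (0.0049603) / (0.070337) = 0.070522.

0.0705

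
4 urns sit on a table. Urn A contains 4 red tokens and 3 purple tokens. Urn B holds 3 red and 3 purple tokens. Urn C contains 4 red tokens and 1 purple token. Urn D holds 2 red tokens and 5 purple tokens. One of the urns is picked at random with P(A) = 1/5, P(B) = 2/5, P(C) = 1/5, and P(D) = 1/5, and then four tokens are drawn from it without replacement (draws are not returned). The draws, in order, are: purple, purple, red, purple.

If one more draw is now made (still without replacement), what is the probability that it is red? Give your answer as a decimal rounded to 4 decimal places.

0.6491

Under each hypothesis, the probability of the observed sequence is: P(data | urn A) = (3/7)(2/6)(4/5)(1/4) = 1/35; P(data | urn B) = (3/6)(2/5)(3/4)(1/3) = 1/20; P(data | urn C) = (1/5)(0/4) = 0; P(data | urn D) = (5/7)(4/6)(2/5)(3/4) = 1/7.
Multiplying each by its prior: 1/5 · 1/35 = 1/175, 2/5 · 1/20 = 1/50, 1/5 · 0 = 0, 1/5 · 1/7 = 1/35; summing to 19/350.
The posterior is then P(urn A | data) = 2/19, P(urn B | data) = 7/19, P(urn C | data) = 0, P(urn D | data) = 10/19.
The predictive probability is P(red next | data) = (1)(2/19) + (1)(7/19) + (1/3)(10/19) = 37/57.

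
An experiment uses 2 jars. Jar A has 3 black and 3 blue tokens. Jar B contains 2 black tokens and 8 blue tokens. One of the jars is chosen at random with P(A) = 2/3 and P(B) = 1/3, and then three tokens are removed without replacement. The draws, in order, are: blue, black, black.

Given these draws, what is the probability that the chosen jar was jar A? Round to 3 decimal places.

0.931

Under each hypothesis, the probability of the observed sequence is: P(data | jar A) = (3/6)(3/5)(2/4) = 3/20; P(data | jar B) = (8/10)(2/9)(1/8) = 1/45.
Multiplying each by its prior: 2/3 · 3/20 = 1/10, 1/3 · 1/45 = 1/135; summing to 29/270.
By Bayes' rule, P(jar A | data) = (1/10) / (29/270) = 27/29.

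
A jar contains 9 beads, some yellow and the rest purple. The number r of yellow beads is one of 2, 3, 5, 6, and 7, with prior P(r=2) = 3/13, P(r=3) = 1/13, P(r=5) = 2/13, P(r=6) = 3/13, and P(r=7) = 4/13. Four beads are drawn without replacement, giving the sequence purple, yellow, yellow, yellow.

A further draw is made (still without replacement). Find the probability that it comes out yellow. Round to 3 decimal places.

Compute the likelihood of the observed sequence for each case: P(data | r = 2) = (7/9)(2/8)(1/7)(0/6) = 0; P(data | r = 3) = (6/9)(3/8)(2/7)(1/6) = 0.011905; P(data | r = 5) = (4/9)(5/8)(4/7)(3/6) = 0.079365; P(data | r = 6) = (3/9)(6/8)(5/7)(4/6) = 0.11905; P(data | r = 7) = (2/9)(7/8)(6/7)(5/6) = 0.13889.
Weighting by the prior gives 3/13 · 0 = 0, 1/13 · 0.011905 = 0.00091575, 2/13 · 0.079365 = 0.01221, 3/13 · 0.11905 = 0.027473, 4/13 · 0.13889 = 0.042735; these sum to 0.083333.
Normalising, the posterior is P(r = 2 | data) = 0, P(r = 3 | data) = 0.010989, P(r = 5 | data) = 0.14652, P(r = 6 | data) = 0.32967, P(r = 7 | data) = 0.51282.
Averaging over the posterior, P(yellow next | data) = (0)(0.010989) + (2/5)(0.14652) + (3/5)(0.32967) + (4/5)(0.51282) = 0.66667.

0.667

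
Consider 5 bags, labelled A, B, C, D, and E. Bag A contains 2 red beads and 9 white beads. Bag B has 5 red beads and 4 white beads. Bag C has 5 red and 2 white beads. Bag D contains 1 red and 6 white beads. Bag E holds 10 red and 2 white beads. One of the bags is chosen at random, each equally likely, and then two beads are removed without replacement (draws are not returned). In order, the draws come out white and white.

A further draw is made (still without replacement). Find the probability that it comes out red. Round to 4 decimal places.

0.2941

The likelihood of the observed sequence under each hypothesis: P(data | bag A) = (9/11)(8/10) = 0.65455; P(data | bag B) = (4/9)(3/8) = 0.16667; P(data | bag C) = (2/7)(1/6) = 0.047619; P(data | bag D) = (6/7)(5/6) = 0.71429; P(data | bag E) = (2/12)(1/11) = 0.015152.
The prior-weighted likelihoods are 1/5 · 0.65455 = 0.13091, 1/5 · 0.16667 = 0.033333, 1/5 · 0.047619 = 0.0095238, 1/5 · 0.71429 = 0.14286, 1/5 · 0.015152 = 0.0030303; these sum to 0.31965.
The posterior is then P(bag A | data) = 0.40953, P(bag B | data) = 0.10428, P(bag C | data) = 0.029794, P(bag D | data) = 0.44691, P(bag E | data) = 0.00948.
So P(red next | data) = Σ P(red next | H) P(H | data) = (2/9)(0.40953) + (5/7)(0.10428) + (1)(0.029794) + (1/5)(0.44691) + (1)(0.00948) = 0.29415.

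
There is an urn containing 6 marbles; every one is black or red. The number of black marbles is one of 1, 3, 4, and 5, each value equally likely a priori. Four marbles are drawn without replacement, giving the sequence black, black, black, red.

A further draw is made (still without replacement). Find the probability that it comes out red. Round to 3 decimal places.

0.333

The likelihood of the observed sequence under each hypothesis: P(data | r = 1) = (1/6)(0/5) = 0; P(data | r = 3) = (3/6)(2/5)(1/4)(3/3) = 1/20; P(data | r = 4) = (4/6)(3/5)(2/4)(2/3) = 2/15; P(data | r = 5) = (5/6)(4/5)(3/4)(1/3) = 1/6.
The prior-weighted likelihoods are 1/4 · 0 = 0, 1/4 · 1/20 = 1/80, 1/4 · 2/15 = 1/30, 1/4 · 1/6 = 1/24; with total 7/80.
Normalising, the posterior is P(r = 1 | data) = 0, P(r = 3 | data) = 1/7, P(r = 4 | data) = 8/21, P(r = 5 | data) = 10/21.
The predictive probability is P(red next | data) = (1)(1/7) + (1/2)(8/21) + (0)(10/21) = 1/3.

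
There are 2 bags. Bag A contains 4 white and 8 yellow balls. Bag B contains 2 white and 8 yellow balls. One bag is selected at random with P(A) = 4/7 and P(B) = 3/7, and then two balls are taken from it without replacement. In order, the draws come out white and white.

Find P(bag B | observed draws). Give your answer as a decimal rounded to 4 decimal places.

0.1549

The likelihood of the observed sequence under each hypothesis: P(data | bag A) = (4/12)(3/11) = 0.090909; P(data | bag B) = (2/10)(1/9) = 0.022222.
Multiplying each by its prior: 4/7 · 0.090909 = 0.051948, 3/7 · 0.022222 = 0.0095238; summing to 0.061472.
Therefore the posterior P(bag B | data) = (0.0095238) / (0.061472) = 0.15493.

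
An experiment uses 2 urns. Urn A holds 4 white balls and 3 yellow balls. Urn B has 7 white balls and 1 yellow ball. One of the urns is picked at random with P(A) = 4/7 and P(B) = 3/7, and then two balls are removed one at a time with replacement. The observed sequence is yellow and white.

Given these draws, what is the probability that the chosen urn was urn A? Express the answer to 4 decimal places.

0.7491

The likelihood of the observed sequence under each hypothesis: P(data | urn A) = (3/7)(4/7) = 0.2449; P(data | urn B) = (1/8)(7/8) = 0.10938.
The prior-weighted likelihoods are 4/7 · 0.2449 = 0.13994, 3/7 · 0.10938 = 0.046875; with total 0.18682.
By Bayes' rule, P(urn A | data) = (0.13994) / (0.18682) = 0.74909.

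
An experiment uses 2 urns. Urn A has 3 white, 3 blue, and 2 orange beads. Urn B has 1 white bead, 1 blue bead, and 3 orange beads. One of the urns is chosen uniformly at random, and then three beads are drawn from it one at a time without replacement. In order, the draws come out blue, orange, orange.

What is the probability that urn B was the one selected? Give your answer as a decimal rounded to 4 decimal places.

Under each hypothesis, the probability of the observed sequence is: P(data | urn A) = (3/8)(2/7)(1/6) = 1/56; P(data | urn B) = (1/5)(3/4)(2/3) = 1/10.
Multiplying each by its prior: 1/2 · 1/56 = 1/112, 1/2 · 1/10 = 1/20; with total 33/560.
Therefore the posterior P(urn B | data) = (1/20) / (33/560) = 28/33.

0.8485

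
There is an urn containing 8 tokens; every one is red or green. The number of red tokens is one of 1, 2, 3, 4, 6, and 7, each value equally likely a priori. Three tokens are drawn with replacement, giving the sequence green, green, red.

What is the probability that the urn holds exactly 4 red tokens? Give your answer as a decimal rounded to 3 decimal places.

0.220

Compute the likelihood of the observed sequence for each case: P(data | r = 1) = (7/8)(7/8)(1/8) = 0.095703; P(data | r = 2) = (6/8)(6/8)(2/8) = 0.14062; P(data | r = 3) = (5/8)(5/8)(3/8) = 0.14648; P(data | r = 4) = (4/8)(4/8)(4/8) = 0.125; P(data | r = 6) = (2/8)(2/8)(6/8) = 0.046875; P(data | r = 7) = (1/8)(1/8)(7/8) = 0.013672.
The prior-weighted likelihoods are 1/6 · 0.095703 = 0.015951, 1/6 · 0.14062 = 0.023438, 1/6 · 0.14648 = 0.024414, 1/6 · 0.125 = 0.020833, 1/6 · 0.046875 = 0.0078125, 1/6 · 0.013672 = 0.0022786; these sum to 0.094727.
By Bayes' rule, P(r = 4 | data) = (0.020833) / (0.094727) = 0.21993.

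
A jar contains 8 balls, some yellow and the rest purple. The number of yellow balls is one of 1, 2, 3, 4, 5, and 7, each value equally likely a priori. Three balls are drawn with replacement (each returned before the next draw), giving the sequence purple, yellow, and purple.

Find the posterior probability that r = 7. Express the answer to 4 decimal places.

0.0224

Compute the likelihood of the observed sequence for each case: P(data | r = 1) = (7/8)(1/8)(7/8) = 0.095703; P(data | r = 2) = (6/8)(2/8)(6/8) = 0.14062; P(data | r = 3) = (5/8)(3/8)(5/8) = 0.14648; P(data | r = 4) = (4/8)(4/8)(4/8) = 0.125; P(data | r = 5) = (3/8)(5/8)(3/8) = 0.087891; P(data | r = 7) = (1/8)(7/8)(1/8) = 0.013672.
Weighting by the prior gives 1/6 · 0.095703 = 0.015951, 1/6 · 0.14062 = 0.023438, 1/6 · 0.14648 = 0.024414, 1/6 · 0.125 = 0.020833, 1/6 · 0.087891 = 0.014648, 1/6 · 0.013672 = 0.0022786; summing to 0.10156.
Hence P(r = 7 | data) = (0.0022786) / (0.10156) = 0.022436.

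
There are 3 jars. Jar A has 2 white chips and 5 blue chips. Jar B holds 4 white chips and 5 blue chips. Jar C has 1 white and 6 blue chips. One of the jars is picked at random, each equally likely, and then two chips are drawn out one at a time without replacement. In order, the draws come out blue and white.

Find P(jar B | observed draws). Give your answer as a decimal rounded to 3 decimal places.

The likelihood of the observed sequence under each hypothesis: P(data | jar A) = (5/7)(2/6) = 5/21; P(data | jar B) = (5/9)(4/8) = 5/18; P(data | jar C) = (6/7)(1/6) = 1/7.
Weighting by the prior gives 1/3 · 5/21 = 5/63, 1/3 · 5/18 = 5/54, 1/3 · 1/7 = 1/21; these sum to 83/378.
By Bayes' rule, P(jar B | data) = (5/54) / (83/378) = 35/83.

0.422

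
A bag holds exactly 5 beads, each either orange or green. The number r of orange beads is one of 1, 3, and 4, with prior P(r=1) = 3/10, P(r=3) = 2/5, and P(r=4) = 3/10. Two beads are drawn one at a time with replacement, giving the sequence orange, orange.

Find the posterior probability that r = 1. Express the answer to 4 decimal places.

Under each hypothesis, the probability of the observed sequence is: P(data | r = 1) = (1/5)(1/5) = 1/25; P(data | r = 3) = (3/5)(3/5) = 9/25; P(data | r = 4) = (4/5)(4/5) = 16/25.
Multiplying each by its prior: 3/10 · 1/25 = 3/250, 2/5 · 9/25 = 18/125, 3/10 · 16/25 = 24/125; these sum to 87/250.
So P(r = 1 | data) = (3/250) / (87/250) = 1/29.

0.0345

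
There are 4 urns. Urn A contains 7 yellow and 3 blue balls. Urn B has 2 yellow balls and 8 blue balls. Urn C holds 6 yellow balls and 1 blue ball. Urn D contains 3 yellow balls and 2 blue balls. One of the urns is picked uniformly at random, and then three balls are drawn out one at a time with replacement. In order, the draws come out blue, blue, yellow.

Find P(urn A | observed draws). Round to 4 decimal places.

For each hypothesis, P(data | H) works out to: P(data | urn A) = (3/10)(3/10)(7/10) = 0.063; P(data | urn B) = (8/10)(8/10)(2/10) = 0.128; P(data | urn C) = (1/7)(1/7)(6/7) = 0.017493; P(data | urn D) = (2/5)(2/5)(3/5) = 0.096.
The prior-weighted likelihoods are 1/4 · 0.063 = 0.01575, 1/4 · 0.128 = 0.032, 1/4 · 0.017493 = 0.0043732, 1/4 · 0.096 = 0.024; with total 0.076123.
By Bayes' rule, P(urn A | data) = (0.01575) / (0.076123) = 0.2069.

0.2069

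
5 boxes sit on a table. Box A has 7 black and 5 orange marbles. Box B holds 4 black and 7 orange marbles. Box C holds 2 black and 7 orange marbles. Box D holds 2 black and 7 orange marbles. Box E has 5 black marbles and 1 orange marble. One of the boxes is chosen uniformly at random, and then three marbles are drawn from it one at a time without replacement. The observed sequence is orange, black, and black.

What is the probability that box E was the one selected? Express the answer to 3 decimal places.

0.358

Compute the likelihood of the observed sequence for each case: P(data | box A) = (5/12)(7/11)(6/10) = 0.15909; P(data | box B) = (7/11)(4/10)(3/9) = 0.084848; P(data | box C) = (7/9)(2/8)(1/7) = 0.027778; P(data | box D) = (7/9)(2/8)(1/7) = 0.027778; P(data | box E) = (1/6)(5/5)(4/4) = 0.16667.
Multiplying each by its prior: 1/5 · 0.15909 = 0.031818, 1/5 · 0.084848 = 0.01697, 1/5 · 0.027778 = 0.0055556, 1/5 · 0.027778 = 0.0055556, 1/5 · 0.16667 = 0.033333; these sum to 0.093232.
Hence P(box E | data) = (0.033333) / (0.093232) = 0.35753.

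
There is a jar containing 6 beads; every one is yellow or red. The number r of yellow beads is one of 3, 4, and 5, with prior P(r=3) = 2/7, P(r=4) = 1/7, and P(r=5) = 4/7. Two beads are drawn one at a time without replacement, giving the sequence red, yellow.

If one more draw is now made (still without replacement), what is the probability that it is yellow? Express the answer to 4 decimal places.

0.7609

Under each hypothesis, the probability of the observed sequence is: P(data | r = 3) = (3/6)(3/5) = 3/10; P(data | r = 4) = (2/6)(4/5) = 4/15; P(data | r = 5) = (1/6)(5/5) = 1/6.
The prior-weighted likelihoods are 2/7 · 3/10 = 3/35, 1/7 · 4/15 = 4/105, 4/7 · 1/6 = 2/21; with total 23/105.
Dividing through by the total gives posterior P(r = 3 | data) = 9/23, P(r = 4 | data) = 4/23, P(r = 5 | data) = 10/23.
Averaging over the posterior, P(yellow next | data) = (1/2)(9/23) + (3/4)(4/23) + (1)(10/23) = 35/46.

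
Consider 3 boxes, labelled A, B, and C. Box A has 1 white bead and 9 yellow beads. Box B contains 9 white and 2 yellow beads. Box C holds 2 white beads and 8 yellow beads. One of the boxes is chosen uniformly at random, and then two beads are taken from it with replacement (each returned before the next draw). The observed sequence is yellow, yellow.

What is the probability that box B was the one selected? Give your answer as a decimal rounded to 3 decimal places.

0.022

For each hypothesis, P(data | H) works out to: P(data | box A) = (9/10)(9/10) = 0.81; P(data | box B) = (2/11)(2/11) = 0.033058; P(data | box C) = (8/10)(8/10) = 0.64.
The prior-weighted likelihoods are 1/3 · 0.81 = 0.27, 1/3 · 0.033058 = 0.011019, 1/3 · 0.64 = 0.21333; summing to 0.49435.
So P(box B | data) = (0.011019) / (0.49435) = 0.02229.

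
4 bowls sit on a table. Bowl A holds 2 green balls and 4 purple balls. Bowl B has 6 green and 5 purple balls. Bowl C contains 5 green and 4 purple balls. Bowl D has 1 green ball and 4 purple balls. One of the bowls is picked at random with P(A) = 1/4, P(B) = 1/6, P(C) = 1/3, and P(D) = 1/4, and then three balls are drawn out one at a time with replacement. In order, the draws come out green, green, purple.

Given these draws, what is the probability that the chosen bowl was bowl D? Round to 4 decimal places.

0.0844

For each hypothesis, P(data | H) works out to: P(data | bowl A) = (2/6)(2/6)(4/6) = 0.074074; P(data | bowl B) = (6/11)(6/11)(5/11) = 0.13524; P(data | bowl C) = (5/9)(5/9)(4/9) = 0.13717; P(data | bowl D) = (1/5)(1/5)(4/5) = 0.032.
Weighting by the prior gives 1/4 · 0.074074 = 0.018519, 1/6 · 0.13524 = 0.022539, 1/3 · 0.13717 = 0.045725, 1/4 · 0.032 = 0.008; with total 0.094783.
Hence P(bowl D | data) = (0.008) / (0.094783) = 0.084404.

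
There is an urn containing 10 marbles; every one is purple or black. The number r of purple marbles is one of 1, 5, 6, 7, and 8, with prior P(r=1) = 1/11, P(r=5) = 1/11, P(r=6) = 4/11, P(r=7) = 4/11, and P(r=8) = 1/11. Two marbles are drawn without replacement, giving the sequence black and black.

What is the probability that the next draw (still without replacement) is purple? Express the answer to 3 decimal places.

0.485

Under each hypothesis, the probability of the observed sequence is: P(data | r = 1) = (9/10)(8/9) = 4/5; P(data | r = 5) = (5/10)(4/9) = 2/9; P(data | r = 6) = (4/10)(3/9) = 2/15; P(data | r = 7) = (3/10)(2/9) = 1/15; P(data | r = 8) = (2/10)(1/9) = 1/45.
The prior-weighted likelihoods are 1/11 · 4/5 = 4/55, 1/11 · 2/9 = 2/99, 4/11 · 2/15 = 8/165, 4/11 · 1/15 = 4/165, 1/11 · 1/45 = 1/495; summing to 83/495.
Dividing through by the total gives posterior P(r = 1 | data) = 36/83, P(r = 5 | data) = 10/83, P(r = 6 | data) = 24/83, P(r = 7 | data) = 12/83, P(r = 8 | data) = 1/83.
So P(purple next | data) = Σ P(purple next | H) P(H | data) = (1/8)(36/83) + (5/8)(10/83) + (3/4)(24/83) + (7/8)(12/83) + (1)(1/83) = 161/332.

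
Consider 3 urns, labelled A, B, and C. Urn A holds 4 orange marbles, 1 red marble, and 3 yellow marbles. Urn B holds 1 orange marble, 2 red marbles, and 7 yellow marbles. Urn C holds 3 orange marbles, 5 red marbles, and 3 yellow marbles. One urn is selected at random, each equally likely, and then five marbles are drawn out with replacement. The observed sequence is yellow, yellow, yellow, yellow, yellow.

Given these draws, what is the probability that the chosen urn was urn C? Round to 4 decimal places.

0.0085

Compute the likelihood of the observed sequence for each case: P(data | urn A) = (3/8)(3/8)(3/8)(3/8)(3/8) = 0.0074158; P(data | urn B) = (7/10)(7/10)(7/10)(7/10)(7/10) = 0.16807; P(data | urn C) = (3/11)(3/11)(3/11)(3/11)(3/11) = 0.0015088.
Weighting by the prior gives 1/3 · 0.0074158 = 0.0024719, 1/3 · 0.16807 = 0.056023, 1/3 · 0.0015088 = 0.00050295; with total 0.058998.
Therefore the posterior P(urn C | data) = (0.00050295) / (0.058998) = 0.0085248.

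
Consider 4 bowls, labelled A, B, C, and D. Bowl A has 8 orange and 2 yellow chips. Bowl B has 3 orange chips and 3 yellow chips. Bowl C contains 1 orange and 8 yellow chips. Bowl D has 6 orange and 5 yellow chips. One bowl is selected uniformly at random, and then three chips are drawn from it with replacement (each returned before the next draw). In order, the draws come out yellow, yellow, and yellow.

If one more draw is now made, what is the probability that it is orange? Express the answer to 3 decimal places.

Compute the likelihood of the observed sequence for each case: P(data | bowl A) = (2/10)(2/10)(2/10) = 0.008; P(data | bowl B) = (3/6)(3/6)(3/6) = 0.125; P(data | bowl C) = (8/9)(8/9)(8/9) = 0.70233; P(data | bowl D) = (5/11)(5/11)(5/11) = 0.093914.
Weighting by the prior gives 1/4 · 0.008 = 0.002, 1/4 · 0.125 = 0.03125, 1/4 · 0.70233 = 0.17558, 1/4 · 0.093914 = 0.023479; summing to 0.23231.
The posterior is then P(bowl A | data) = 0.0086091, P(bowl B | data) = 0.13452, P(bowl C | data) = 0.75581, P(bowl D | data) = 0.10107.
The predictive probability is P(orange next | data) = (4/5)(0.0086091) + (1/2)(0.13452) + (1/9)(0.75581) + (6/11)(0.10107) = 0.21325.

0.213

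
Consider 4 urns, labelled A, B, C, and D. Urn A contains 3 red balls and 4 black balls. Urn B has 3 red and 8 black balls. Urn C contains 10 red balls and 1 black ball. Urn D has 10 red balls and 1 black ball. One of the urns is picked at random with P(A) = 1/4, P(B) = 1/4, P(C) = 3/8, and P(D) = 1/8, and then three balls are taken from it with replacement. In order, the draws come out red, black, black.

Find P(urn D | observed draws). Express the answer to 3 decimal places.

0.013

Under each hypothesis, the probability of the observed sequence is: P(data | urn A) = (3/7)(4/7)(4/7) = 0.13994; P(data | urn B) = (3/11)(8/11)(8/11) = 0.14425; P(data | urn C) = (10/11)(1/11)(1/11) = 0.0075131; P(data | urn D) = (10/11)(1/11)(1/11) = 0.0075131.
Weighting by the prior gives 1/4 · 0.13994 = 0.034985, 1/4 · 0.14425 = 0.036063, 3/8 · 0.0075131 = 0.0028174, 1/8 · 0.0075131 = 0.00093914; with total 0.074805.
Hence P(urn D | data) = (0.00093914) / (0.074805) = 0.012555.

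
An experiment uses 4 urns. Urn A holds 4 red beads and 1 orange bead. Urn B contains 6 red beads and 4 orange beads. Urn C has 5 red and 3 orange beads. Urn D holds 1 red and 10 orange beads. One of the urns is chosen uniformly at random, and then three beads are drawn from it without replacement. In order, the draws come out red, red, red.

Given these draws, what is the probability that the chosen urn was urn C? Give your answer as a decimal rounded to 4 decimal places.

0.2396

Compute the likelihood of the observed sequence for each case: P(data | urn A) = (4/5)(3/4)(2/3) = 0.4; P(data | urn B) = (6/10)(5/9)(4/8) = 0.16667; P(data | urn C) = (5/8)(4/7)(3/6) = 0.17857; P(data | urn D) = (1/11)(0/10) = 0.
The prior-weighted likelihoods are 1/4 · 0.4 = 0.1, 1/4 · 0.16667 = 0.041667, 1/4 · 0.17857 = 0.044643, 1/4 · 0 = 0; summing to 0.18631.
Hence P(urn C | data) = (0.044643) / (0.18631) = 0.23962.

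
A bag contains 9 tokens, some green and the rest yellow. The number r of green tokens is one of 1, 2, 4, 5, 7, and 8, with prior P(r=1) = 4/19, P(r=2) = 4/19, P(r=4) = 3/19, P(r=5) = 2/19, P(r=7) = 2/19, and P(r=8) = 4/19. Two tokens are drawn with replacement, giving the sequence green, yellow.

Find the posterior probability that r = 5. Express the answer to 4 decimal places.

0.1613

Under each hypothesis, the probability of the observed sequence is: P(data | r = 1) = (1/9)(8/9) = 0.098765; P(data | r = 2) = (2/9)(7/9) = 0.17284; P(data | r = 4) = (4/9)(5/9) = 0.24691; P(data | r = 5) = (5/9)(4/9) = 0.24691; P(data | r = 7) = (7/9)(2/9) = 0.17284; P(data | r = 8) = (8/9)(1/9) = 0.098765.
Multiplying each by its prior: 4/19 · 0.098765 = 0.020793, 4/19 · 0.17284 = 0.036387, 3/19 · 0.24691 = 0.038986, 2/19 · 0.24691 = 0.025991, 2/19 · 0.17284 = 0.018194, 4/19 · 0.098765 = 0.020793; these sum to 0.16114.
By Bayes' rule, P(r = 5 | data) = (0.025991) / (0.16114) = 0.16129.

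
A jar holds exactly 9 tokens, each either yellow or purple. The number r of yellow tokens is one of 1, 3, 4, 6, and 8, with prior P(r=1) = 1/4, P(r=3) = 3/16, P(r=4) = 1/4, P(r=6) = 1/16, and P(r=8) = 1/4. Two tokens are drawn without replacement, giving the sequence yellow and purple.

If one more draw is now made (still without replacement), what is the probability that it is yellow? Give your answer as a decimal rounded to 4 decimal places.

For each hypothesis, P(data | H) works out to: P(data | r = 1) = (1/9)(8/8) = 1/9; P(data | r = 3) = (3/9)(6/8) = 1/4; P(data | r = 4) = (4/9)(5/8) = 5/18; P(data | r = 6) = (6/9)(3/8) = 1/4; P(data | r = 8) = (8/9)(1/8) = 1/9.
The prior-weighted likelihoods are 1/4 · 1/9 = 1/36, 3/16 · 1/4 = 3/64, 1/4 · 5/18 = 5/72, 1/16 · 1/4 = 1/64, 1/4 · 1/9 = 1/36; with total 3/16.
Normalising, the posterior is P(r = 1 | data) = 4/27, P(r = 3 | data) = 1/4, P(r = 4 | data) = 10/27, P(r = 6 | data) = 1/12, P(r = 8 | data) = 4/27.
The predictive probability is P(yellow next | data) = (0)(4/27) + (2/7)(1/4) + (3/7)(10/27) + (5/7)(1/12) + (1)(4/27) = 331/756.

0.4378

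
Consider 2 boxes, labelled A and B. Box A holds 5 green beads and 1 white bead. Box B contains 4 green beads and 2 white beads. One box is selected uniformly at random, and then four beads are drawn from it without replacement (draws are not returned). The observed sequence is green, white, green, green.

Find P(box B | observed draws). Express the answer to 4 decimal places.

0.4444

Under each hypothesis, the probability of the observed sequence is: P(data | box A) = (5/6)(1/5)(4/4)(3/3) = 1/6; P(data | box B) = (4/6)(2/5)(3/4)(2/3) = 2/15.
Multiplying each by its prior: 1/2 · 1/6 = 1/12, 1/2 · 2/15 = 1/15; these sum to 3/20.
Hence P(box B | data) = (1/15) / (3/20) = 4/9.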